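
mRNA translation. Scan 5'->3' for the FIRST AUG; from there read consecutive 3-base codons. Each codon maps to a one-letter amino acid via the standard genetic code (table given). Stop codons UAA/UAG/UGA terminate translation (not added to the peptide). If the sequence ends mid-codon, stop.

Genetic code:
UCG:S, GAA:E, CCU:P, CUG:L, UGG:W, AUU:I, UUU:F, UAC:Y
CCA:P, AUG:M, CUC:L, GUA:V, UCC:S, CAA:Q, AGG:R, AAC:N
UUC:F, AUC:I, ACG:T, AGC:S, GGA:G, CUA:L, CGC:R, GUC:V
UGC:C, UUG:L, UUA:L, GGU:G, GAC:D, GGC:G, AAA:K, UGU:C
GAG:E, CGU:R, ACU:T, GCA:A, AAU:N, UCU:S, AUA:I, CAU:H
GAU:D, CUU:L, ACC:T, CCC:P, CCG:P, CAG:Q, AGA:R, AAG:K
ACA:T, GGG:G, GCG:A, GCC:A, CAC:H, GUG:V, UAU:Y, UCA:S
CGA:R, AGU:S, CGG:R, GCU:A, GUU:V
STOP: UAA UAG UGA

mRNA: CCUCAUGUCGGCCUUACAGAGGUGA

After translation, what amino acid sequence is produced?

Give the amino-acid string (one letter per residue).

Answer: MSALQR

Derivation:
start AUG at pos 4
pos 4: AUG -> M; peptide=M
pos 7: UCG -> S; peptide=MS
pos 10: GCC -> A; peptide=MSA
pos 13: UUA -> L; peptide=MSAL
pos 16: CAG -> Q; peptide=MSALQ
pos 19: AGG -> R; peptide=MSALQR
pos 22: UGA -> STOP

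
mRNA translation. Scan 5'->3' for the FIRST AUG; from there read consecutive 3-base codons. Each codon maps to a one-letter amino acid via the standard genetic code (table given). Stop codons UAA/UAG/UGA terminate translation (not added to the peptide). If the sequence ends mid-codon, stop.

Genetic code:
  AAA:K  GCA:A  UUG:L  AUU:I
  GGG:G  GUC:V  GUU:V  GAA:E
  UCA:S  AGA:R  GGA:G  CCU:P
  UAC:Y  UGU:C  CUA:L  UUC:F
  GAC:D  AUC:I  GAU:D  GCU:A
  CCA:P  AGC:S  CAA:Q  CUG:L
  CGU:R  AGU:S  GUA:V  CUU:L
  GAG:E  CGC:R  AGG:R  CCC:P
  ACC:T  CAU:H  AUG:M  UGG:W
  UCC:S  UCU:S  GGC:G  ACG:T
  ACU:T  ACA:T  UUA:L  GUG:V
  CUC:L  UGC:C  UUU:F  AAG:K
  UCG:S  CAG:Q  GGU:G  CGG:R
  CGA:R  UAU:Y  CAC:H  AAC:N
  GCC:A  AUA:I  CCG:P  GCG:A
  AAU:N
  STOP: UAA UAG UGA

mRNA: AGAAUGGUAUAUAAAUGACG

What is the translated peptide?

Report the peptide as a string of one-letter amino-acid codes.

Answer: MVYK

Derivation:
start AUG at pos 3
pos 3: AUG -> M; peptide=M
pos 6: GUA -> V; peptide=MV
pos 9: UAU -> Y; peptide=MVY
pos 12: AAA -> K; peptide=MVYK
pos 15: UGA -> STOP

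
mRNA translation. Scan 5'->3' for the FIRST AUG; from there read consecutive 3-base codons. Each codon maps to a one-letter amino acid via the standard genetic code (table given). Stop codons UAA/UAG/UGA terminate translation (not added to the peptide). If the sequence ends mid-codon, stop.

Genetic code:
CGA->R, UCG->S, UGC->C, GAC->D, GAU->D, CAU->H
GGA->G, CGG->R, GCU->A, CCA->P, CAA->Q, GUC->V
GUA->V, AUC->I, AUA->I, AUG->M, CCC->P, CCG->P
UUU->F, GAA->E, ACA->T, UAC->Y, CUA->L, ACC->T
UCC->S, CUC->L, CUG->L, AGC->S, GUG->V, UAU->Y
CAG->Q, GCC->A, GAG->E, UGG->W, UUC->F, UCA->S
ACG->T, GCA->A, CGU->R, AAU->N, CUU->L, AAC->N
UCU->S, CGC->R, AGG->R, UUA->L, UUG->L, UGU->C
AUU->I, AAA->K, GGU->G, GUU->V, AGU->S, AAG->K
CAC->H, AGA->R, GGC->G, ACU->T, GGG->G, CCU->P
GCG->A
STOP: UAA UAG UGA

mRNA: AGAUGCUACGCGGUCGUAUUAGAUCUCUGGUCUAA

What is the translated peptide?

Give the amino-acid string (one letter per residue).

Answer: MLRGRIRSLV

Derivation:
start AUG at pos 2
pos 2: AUG -> M; peptide=M
pos 5: CUA -> L; peptide=ML
pos 8: CGC -> R; peptide=MLR
pos 11: GGU -> G; peptide=MLRG
pos 14: CGU -> R; peptide=MLRGR
pos 17: AUU -> I; peptide=MLRGRI
pos 20: AGA -> R; peptide=MLRGRIR
pos 23: UCU -> S; peptide=MLRGRIRS
pos 26: CUG -> L; peptide=MLRGRIRSL
pos 29: GUC -> V; peptide=MLRGRIRSLV
pos 32: UAA -> STOP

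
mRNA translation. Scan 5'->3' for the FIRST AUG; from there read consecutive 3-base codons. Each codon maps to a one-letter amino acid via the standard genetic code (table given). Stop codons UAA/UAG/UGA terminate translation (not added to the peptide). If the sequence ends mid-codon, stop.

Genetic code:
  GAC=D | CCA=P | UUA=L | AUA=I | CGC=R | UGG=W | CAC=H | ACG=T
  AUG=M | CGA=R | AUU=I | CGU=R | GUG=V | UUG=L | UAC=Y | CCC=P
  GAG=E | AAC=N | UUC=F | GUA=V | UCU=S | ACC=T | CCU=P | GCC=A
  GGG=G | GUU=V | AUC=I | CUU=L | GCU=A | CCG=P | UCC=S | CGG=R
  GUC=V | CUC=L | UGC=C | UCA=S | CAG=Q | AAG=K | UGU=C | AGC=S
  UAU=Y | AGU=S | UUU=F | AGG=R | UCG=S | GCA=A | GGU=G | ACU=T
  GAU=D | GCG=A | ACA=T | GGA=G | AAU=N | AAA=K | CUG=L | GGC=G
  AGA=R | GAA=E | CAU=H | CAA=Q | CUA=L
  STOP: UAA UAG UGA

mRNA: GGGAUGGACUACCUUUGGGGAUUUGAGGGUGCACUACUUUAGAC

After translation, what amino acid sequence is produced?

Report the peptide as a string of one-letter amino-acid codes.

Answer: MDYLWGFEGALL

Derivation:
start AUG at pos 3
pos 3: AUG -> M; peptide=M
pos 6: GAC -> D; peptide=MD
pos 9: UAC -> Y; peptide=MDY
pos 12: CUU -> L; peptide=MDYL
pos 15: UGG -> W; peptide=MDYLW
pos 18: GGA -> G; peptide=MDYLWG
pos 21: UUU -> F; peptide=MDYLWGF
pos 24: GAG -> E; peptide=MDYLWGFE
pos 27: GGU -> G; peptide=MDYLWGFEG
pos 30: GCA -> A; peptide=MDYLWGFEGA
pos 33: CUA -> L; peptide=MDYLWGFEGAL
pos 36: CUU -> L; peptide=MDYLWGFEGALL
pos 39: UAG -> STOP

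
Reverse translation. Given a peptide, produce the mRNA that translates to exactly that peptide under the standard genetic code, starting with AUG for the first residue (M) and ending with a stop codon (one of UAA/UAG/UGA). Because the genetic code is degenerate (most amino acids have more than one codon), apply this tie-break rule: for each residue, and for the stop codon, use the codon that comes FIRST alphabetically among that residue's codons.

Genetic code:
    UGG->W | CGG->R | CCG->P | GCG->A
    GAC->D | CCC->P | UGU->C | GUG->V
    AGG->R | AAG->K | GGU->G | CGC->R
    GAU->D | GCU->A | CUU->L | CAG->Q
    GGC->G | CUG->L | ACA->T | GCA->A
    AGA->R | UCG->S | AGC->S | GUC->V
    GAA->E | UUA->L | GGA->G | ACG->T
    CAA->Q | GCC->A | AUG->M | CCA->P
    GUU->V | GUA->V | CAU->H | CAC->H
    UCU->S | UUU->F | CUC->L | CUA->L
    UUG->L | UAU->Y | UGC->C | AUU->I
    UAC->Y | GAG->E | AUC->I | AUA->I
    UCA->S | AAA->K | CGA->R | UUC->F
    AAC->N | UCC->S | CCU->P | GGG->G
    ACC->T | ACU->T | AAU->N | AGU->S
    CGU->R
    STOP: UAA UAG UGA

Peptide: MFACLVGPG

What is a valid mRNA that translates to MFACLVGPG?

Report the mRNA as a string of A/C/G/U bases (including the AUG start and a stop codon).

Answer: mRNA: AUGUUCGCAUGCCUAGUAGGACCAGGAUAA

Derivation:
residue 1: M -> AUG (start codon)
residue 2: F codons sorted = UUC,UUU -> pick first = UUC
residue 3: A codons sorted = GCA,GCC,GCG,GCU -> pick first = GCA
residue 4: C codons sorted = UGC,UGU -> pick first = UGC
residue 5: L codons sorted = CUA,CUC,CUG,CUU,UUA,UUG -> pick first = CUA
residue 6: V codons sorted = GUA,GUC,GUG,GUU -> pick first = GUA
residue 7: G codons sorted = GGA,GGC,GGG,GGU -> pick first = GGA
residue 8: P codons sorted = CCA,CCC,CCG,CCU -> pick first = CCA
residue 9: G codons sorted = GGA,GGC,GGG,GGU -> pick first = GGA
terminator: stop codons sorted = UAA,UAG,UGA -> pick first = UAA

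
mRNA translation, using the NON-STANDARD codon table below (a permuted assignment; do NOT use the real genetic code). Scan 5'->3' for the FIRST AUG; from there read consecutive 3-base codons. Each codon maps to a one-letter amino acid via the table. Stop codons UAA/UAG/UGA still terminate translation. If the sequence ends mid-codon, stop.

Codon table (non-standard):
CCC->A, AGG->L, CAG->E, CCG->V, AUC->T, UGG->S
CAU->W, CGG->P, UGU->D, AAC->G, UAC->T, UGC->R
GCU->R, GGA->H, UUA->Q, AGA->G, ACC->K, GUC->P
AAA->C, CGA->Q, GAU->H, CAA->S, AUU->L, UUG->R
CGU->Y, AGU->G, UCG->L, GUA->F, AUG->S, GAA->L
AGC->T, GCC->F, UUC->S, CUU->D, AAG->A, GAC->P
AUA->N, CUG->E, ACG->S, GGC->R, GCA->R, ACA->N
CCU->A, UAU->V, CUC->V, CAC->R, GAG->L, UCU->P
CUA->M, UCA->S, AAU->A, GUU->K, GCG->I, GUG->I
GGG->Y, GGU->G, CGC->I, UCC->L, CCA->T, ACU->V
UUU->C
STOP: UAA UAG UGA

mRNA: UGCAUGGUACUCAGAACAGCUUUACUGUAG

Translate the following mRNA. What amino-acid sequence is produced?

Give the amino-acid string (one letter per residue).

Answer: SFVGNRQE

Derivation:
start AUG at pos 3
pos 3: AUG -> S; peptide=S
pos 6: GUA -> F; peptide=SF
pos 9: CUC -> V; peptide=SFV
pos 12: AGA -> G; peptide=SFVG
pos 15: ACA -> N; peptide=SFVGN
pos 18: GCU -> R; peptide=SFVGNR
pos 21: UUA -> Q; peptide=SFVGNRQ
pos 24: CUG -> E; peptide=SFVGNRQE
pos 27: UAG -> STOP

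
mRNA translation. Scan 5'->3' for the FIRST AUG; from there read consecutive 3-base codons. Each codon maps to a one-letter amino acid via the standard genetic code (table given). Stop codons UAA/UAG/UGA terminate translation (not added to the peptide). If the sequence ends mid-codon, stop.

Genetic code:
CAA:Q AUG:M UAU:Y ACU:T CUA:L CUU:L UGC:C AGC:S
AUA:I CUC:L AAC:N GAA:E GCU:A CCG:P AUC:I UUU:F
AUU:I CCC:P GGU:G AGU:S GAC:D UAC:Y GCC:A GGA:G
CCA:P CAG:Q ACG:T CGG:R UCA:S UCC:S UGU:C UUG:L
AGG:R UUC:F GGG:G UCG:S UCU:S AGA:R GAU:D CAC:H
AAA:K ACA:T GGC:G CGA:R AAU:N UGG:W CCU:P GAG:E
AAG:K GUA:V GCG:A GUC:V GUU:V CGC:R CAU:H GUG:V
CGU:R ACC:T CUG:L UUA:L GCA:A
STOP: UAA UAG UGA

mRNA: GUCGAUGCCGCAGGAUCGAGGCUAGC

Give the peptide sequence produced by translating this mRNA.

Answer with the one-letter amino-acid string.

Answer: MPQDRG

Derivation:
start AUG at pos 4
pos 4: AUG -> M; peptide=M
pos 7: CCG -> P; peptide=MP
pos 10: CAG -> Q; peptide=MPQ
pos 13: GAU -> D; peptide=MPQD
pos 16: CGA -> R; peptide=MPQDR
pos 19: GGC -> G; peptide=MPQDRG
pos 22: UAG -> STOP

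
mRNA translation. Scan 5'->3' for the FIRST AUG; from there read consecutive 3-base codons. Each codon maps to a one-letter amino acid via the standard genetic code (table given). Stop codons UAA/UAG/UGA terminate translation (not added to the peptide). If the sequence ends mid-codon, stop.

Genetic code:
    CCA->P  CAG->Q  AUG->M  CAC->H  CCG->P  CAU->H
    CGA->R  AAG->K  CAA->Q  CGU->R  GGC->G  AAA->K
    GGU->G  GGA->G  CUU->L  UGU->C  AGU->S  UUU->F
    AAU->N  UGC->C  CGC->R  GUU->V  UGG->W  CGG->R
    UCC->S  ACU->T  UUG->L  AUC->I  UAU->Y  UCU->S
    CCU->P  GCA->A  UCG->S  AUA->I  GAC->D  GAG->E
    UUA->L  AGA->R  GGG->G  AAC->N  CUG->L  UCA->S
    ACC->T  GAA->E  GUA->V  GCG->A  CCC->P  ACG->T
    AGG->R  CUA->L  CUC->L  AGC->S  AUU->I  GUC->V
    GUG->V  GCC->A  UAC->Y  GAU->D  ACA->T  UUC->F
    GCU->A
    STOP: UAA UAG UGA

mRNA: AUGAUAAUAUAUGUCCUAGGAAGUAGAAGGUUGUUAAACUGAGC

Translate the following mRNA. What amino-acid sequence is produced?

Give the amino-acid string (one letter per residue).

Answer: MIIYVLGSRRLLN

Derivation:
start AUG at pos 0
pos 0: AUG -> M; peptide=M
pos 3: AUA -> I; peptide=MI
pos 6: AUA -> I; peptide=MII
pos 9: UAU -> Y; peptide=MIIY
pos 12: GUC -> V; peptide=MIIYV
pos 15: CUA -> L; peptide=MIIYVL
pos 18: GGA -> G; peptide=MIIYVLG
pos 21: AGU -> S; peptide=MIIYVLGS
pos 24: AGA -> R; peptide=MIIYVLGSR
pos 27: AGG -> R; peptide=MIIYVLGSRR
pos 30: UUG -> L; peptide=MIIYVLGSRRL
pos 33: UUA -> L; peptide=MIIYVLGSRRLL
pos 36: AAC -> N; peptide=MIIYVLGSRRLLN
pos 39: UGA -> STOP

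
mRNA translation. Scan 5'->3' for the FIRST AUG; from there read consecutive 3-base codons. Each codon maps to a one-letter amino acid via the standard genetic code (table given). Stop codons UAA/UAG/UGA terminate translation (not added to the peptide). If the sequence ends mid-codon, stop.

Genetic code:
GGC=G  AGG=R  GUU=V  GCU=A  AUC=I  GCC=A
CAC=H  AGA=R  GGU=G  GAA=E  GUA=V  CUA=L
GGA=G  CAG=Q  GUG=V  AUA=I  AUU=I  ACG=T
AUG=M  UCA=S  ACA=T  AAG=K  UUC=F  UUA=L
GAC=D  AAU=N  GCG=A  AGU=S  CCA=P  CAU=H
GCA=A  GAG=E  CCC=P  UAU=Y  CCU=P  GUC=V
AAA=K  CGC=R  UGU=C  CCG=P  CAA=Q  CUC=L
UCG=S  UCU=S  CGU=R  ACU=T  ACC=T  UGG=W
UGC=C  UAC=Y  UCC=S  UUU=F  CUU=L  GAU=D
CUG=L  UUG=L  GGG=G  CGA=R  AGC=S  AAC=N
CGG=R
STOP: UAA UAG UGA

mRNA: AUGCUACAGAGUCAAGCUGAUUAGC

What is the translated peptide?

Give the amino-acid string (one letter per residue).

start AUG at pos 0
pos 0: AUG -> M; peptide=M
pos 3: CUA -> L; peptide=ML
pos 6: CAG -> Q; peptide=MLQ
pos 9: AGU -> S; peptide=MLQS
pos 12: CAA -> Q; peptide=MLQSQ
pos 15: GCU -> A; peptide=MLQSQA
pos 18: GAU -> D; peptide=MLQSQAD
pos 21: UAG -> STOP

Answer: MLQSQAD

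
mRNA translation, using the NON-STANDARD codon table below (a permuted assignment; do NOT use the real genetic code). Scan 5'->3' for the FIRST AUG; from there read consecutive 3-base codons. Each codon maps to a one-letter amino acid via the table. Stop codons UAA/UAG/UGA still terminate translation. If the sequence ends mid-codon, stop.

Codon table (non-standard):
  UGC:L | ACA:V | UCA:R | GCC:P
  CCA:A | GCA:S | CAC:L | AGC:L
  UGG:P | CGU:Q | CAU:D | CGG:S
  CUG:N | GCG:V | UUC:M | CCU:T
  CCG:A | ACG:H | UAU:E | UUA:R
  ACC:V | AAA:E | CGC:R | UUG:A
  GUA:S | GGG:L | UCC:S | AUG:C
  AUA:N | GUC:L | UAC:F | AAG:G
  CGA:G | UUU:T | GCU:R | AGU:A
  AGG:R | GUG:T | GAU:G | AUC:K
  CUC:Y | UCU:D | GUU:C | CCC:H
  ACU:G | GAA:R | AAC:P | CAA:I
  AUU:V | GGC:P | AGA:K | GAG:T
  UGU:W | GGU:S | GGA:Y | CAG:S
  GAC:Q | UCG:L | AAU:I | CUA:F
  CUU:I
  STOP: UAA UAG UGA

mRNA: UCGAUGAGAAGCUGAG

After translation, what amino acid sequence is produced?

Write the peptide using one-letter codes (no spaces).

Answer: CKL

Derivation:
start AUG at pos 3
pos 3: AUG -> C; peptide=C
pos 6: AGA -> K; peptide=CK
pos 9: AGC -> L; peptide=CKL
pos 12: UGA -> STOP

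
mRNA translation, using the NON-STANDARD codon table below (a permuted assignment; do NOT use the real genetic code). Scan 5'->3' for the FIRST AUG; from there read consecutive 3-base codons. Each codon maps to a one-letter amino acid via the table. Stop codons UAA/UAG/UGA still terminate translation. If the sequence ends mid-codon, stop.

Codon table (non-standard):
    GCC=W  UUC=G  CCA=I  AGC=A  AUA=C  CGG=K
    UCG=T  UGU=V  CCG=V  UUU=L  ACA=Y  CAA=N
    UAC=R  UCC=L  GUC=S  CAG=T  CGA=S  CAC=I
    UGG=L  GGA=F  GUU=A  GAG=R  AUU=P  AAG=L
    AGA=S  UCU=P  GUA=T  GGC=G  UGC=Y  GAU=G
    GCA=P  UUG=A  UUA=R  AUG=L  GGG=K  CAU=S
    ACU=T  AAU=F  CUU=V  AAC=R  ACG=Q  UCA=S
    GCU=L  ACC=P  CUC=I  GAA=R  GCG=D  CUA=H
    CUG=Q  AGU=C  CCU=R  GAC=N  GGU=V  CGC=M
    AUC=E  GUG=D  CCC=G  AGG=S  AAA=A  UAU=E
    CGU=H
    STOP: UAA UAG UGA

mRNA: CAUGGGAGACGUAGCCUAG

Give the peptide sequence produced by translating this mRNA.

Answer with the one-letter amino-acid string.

Answer: LFNTW

Derivation:
start AUG at pos 1
pos 1: AUG -> L; peptide=L
pos 4: GGA -> F; peptide=LF
pos 7: GAC -> N; peptide=LFN
pos 10: GUA -> T; peptide=LFNT
pos 13: GCC -> W; peptide=LFNTW
pos 16: UAG -> STOP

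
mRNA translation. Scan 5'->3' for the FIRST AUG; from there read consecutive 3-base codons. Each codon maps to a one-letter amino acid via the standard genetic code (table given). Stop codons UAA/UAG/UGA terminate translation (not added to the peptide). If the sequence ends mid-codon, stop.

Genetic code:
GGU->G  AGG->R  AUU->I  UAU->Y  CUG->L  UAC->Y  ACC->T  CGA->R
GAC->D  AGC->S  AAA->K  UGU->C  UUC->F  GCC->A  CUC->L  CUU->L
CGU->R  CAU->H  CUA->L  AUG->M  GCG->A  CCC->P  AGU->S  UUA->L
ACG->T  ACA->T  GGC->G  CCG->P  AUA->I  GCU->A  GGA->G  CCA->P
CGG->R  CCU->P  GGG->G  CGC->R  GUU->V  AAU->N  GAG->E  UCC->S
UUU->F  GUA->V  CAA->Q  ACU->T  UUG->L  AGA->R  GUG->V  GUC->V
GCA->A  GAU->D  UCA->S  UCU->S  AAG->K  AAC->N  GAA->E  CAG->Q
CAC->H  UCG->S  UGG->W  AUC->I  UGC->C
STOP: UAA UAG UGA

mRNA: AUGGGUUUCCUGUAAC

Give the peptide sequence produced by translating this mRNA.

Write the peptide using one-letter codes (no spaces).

start AUG at pos 0
pos 0: AUG -> M; peptide=M
pos 3: GGU -> G; peptide=MG
pos 6: UUC -> F; peptide=MGF
pos 9: CUG -> L; peptide=MGFL
pos 12: UAA -> STOP

Answer: MGFL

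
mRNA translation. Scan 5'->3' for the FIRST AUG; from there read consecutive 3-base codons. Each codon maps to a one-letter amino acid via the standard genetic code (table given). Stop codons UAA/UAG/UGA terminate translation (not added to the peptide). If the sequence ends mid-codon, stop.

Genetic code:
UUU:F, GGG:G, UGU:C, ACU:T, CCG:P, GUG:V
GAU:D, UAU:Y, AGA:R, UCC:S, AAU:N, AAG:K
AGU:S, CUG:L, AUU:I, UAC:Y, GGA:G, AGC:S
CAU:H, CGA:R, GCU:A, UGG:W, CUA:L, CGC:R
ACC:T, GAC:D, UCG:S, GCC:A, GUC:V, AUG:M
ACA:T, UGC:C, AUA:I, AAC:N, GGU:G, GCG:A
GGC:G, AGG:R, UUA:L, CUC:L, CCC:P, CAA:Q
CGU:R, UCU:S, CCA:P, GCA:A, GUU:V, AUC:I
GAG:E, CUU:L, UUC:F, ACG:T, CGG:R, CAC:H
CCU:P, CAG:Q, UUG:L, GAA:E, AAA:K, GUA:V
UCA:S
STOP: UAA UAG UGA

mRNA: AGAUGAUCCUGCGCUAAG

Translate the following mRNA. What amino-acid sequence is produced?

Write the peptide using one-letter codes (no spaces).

Answer: MILR

Derivation:
start AUG at pos 2
pos 2: AUG -> M; peptide=M
pos 5: AUC -> I; peptide=MI
pos 8: CUG -> L; peptide=MIL
pos 11: CGC -> R; peptide=MILR
pos 14: UAA -> STOP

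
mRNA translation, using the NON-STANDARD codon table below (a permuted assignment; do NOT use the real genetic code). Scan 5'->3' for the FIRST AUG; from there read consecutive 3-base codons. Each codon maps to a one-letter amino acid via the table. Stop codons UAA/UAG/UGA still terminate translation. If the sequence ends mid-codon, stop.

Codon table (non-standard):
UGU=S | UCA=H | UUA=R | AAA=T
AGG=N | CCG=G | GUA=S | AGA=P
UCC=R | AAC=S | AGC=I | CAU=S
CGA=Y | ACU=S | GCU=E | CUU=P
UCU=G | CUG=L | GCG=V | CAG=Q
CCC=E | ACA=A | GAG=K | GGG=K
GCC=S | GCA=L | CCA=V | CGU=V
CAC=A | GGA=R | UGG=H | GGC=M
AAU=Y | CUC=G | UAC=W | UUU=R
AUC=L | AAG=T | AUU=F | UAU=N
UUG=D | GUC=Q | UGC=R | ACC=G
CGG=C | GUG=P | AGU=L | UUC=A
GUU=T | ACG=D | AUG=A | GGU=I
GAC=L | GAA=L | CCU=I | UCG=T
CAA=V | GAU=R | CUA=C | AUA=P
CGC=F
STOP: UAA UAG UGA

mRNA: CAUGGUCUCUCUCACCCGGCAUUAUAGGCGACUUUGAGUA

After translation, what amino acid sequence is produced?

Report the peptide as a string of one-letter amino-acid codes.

start AUG at pos 1
pos 1: AUG -> A; peptide=A
pos 4: GUC -> Q; peptide=AQ
pos 7: UCU -> G; peptide=AQG
pos 10: CUC -> G; peptide=AQGG
pos 13: ACC -> G; peptide=AQGGG
pos 16: CGG -> C; peptide=AQGGGC
pos 19: CAU -> S; peptide=AQGGGCS
pos 22: UAU -> N; peptide=AQGGGCSN
pos 25: AGG -> N; peptide=AQGGGCSNN
pos 28: CGA -> Y; peptide=AQGGGCSNNY
pos 31: CUU -> P; peptide=AQGGGCSNNYP
pos 34: UGA -> STOP

Answer: AQGGGCSNNYP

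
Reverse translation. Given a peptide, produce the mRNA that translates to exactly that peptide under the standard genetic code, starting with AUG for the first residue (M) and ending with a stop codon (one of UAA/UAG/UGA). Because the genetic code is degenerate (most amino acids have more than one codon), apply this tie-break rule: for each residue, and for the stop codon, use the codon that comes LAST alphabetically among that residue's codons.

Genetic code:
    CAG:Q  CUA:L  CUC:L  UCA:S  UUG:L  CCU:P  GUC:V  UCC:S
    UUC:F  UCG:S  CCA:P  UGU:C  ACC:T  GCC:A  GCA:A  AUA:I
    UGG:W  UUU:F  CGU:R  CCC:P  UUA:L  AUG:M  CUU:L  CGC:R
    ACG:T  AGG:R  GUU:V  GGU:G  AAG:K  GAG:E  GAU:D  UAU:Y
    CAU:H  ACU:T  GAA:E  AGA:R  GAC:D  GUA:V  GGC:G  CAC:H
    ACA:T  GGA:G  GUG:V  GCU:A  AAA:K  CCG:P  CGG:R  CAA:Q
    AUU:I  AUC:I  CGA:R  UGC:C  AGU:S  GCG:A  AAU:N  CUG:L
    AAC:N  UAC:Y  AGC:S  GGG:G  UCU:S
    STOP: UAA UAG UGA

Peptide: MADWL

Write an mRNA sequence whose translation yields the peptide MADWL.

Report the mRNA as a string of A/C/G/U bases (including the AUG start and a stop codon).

Answer: mRNA: AUGGCUGAUUGGUUGUGA

Derivation:
residue 1: M -> AUG (start codon)
residue 2: A codons sorted = GCA,GCC,GCG,GCU -> pick last = GCU
residue 3: D codons sorted = GAC,GAU -> pick last = GAU
residue 4: W -> UGG (only codon)
residue 5: L codons sorted = CUA,CUC,CUG,CUU,UUA,UUG -> pick last = UUG
terminator: stop codons sorted = UAA,UAG,UGA -> pick last = UGA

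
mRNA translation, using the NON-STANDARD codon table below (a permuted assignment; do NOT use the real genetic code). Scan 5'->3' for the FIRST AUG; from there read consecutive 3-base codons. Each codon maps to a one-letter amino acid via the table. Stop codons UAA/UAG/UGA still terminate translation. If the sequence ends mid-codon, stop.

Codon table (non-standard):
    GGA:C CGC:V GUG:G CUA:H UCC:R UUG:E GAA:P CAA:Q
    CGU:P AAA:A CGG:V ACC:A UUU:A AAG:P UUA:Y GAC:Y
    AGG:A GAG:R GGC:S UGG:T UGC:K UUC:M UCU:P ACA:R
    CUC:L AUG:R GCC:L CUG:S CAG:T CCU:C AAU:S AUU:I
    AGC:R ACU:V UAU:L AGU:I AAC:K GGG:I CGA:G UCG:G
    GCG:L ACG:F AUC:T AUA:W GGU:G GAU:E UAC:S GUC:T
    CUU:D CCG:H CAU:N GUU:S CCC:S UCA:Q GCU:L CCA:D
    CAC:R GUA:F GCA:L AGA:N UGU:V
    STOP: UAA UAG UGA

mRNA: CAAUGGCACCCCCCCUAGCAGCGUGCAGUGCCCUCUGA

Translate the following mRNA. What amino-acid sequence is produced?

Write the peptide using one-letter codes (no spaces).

Answer: RLSSHLLKILL

Derivation:
start AUG at pos 2
pos 2: AUG -> R; peptide=R
pos 5: GCA -> L; peptide=RL
pos 8: CCC -> S; peptide=RLS
pos 11: CCC -> S; peptide=RLSS
pos 14: CUA -> H; peptide=RLSSH
pos 17: GCA -> L; peptide=RLSSHL
pos 20: GCG -> L; peptide=RLSSHLL
pos 23: UGC -> K; peptide=RLSSHLLK
pos 26: AGU -> I; peptide=RLSSHLLKI
pos 29: GCC -> L; peptide=RLSSHLLKIL
pos 32: CUC -> L; peptide=RLSSHLLKILL
pos 35: UGA -> STOP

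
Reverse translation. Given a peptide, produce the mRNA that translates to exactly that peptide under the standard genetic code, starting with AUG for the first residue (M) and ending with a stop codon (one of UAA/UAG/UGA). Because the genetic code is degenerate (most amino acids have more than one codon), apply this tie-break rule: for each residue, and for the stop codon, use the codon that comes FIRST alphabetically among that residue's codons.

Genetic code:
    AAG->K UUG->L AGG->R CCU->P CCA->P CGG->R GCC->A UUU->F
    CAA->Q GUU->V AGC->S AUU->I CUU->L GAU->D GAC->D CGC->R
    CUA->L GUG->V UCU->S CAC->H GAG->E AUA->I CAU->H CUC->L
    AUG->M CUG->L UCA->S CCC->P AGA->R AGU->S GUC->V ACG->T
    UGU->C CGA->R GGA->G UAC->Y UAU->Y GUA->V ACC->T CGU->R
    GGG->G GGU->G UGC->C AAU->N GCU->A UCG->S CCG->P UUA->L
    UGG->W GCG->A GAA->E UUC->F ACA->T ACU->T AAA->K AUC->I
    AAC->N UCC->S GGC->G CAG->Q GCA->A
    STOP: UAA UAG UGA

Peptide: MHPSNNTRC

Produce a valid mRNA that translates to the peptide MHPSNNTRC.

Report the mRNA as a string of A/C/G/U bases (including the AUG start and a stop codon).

residue 1: M -> AUG (start codon)
residue 2: H codons sorted = CAC,CAU -> pick first = CAC
residue 3: P codons sorted = CCA,CCC,CCG,CCU -> pick first = CCA
residue 4: S codons sorted = AGC,AGU,UCA,UCC,UCG,UCU -> pick first = AGC
residue 5: N codons sorted = AAC,AAU -> pick first = AAC
residue 6: N codons sorted = AAC,AAU -> pick first = AAC
residue 7: T codons sorted = ACA,ACC,ACG,ACU -> pick first = ACA
residue 8: R codons sorted = AGA,AGG,CGA,CGC,CGG,CGU -> pick first = AGA
residue 9: C codons sorted = UGC,UGU -> pick first = UGC
terminator: stop codons sorted = UAA,UAG,UGA -> pick first = UAA

Answer: mRNA: AUGCACCCAAGCAACAACACAAGAUGCUAA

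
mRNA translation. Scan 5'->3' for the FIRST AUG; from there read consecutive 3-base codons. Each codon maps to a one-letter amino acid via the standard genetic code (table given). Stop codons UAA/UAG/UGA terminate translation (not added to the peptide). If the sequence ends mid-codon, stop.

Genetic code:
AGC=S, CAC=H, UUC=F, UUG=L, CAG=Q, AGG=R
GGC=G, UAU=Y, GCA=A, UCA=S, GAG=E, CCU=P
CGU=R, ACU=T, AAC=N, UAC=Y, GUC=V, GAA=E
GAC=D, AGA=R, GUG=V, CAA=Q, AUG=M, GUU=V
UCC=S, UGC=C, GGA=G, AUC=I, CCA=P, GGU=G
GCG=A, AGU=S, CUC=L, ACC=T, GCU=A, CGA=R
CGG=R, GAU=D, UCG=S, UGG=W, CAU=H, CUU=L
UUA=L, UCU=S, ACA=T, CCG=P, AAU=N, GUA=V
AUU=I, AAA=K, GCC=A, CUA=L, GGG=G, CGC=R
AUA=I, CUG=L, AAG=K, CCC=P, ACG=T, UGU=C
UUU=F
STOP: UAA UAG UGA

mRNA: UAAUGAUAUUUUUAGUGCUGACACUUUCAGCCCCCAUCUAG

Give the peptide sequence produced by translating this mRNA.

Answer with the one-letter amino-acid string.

Answer: MIFLVLTLSAPI

Derivation:
start AUG at pos 2
pos 2: AUG -> M; peptide=M
pos 5: AUA -> I; peptide=MI
pos 8: UUU -> F; peptide=MIF
pos 11: UUA -> L; peptide=MIFL
pos 14: GUG -> V; peptide=MIFLV
pos 17: CUG -> L; peptide=MIFLVL
pos 20: ACA -> T; peptide=MIFLVLT
pos 23: CUU -> L; peptide=MIFLVLTL
pos 26: UCA -> S; peptide=MIFLVLTLS
pos 29: GCC -> A; peptide=MIFLVLTLSA
pos 32: CCC -> P; peptide=MIFLVLTLSAP
pos 35: AUC -> I; peptide=MIFLVLTLSAPI
pos 38: UAG -> STOP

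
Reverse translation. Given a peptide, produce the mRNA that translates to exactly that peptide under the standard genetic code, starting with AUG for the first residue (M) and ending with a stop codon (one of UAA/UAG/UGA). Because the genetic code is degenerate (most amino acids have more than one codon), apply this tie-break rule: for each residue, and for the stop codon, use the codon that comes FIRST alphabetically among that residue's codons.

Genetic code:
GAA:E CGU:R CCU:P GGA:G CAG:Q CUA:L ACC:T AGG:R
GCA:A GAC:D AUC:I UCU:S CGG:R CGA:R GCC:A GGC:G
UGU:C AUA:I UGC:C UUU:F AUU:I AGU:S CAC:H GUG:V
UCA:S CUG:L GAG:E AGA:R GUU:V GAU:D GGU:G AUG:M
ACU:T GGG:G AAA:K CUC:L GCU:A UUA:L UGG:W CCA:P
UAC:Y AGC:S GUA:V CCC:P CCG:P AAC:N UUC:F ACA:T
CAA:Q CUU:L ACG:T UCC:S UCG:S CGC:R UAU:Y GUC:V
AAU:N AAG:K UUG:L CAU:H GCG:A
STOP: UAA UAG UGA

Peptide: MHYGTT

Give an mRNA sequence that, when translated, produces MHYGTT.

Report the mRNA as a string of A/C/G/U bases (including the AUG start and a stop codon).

residue 1: M -> AUG (start codon)
residue 2: H codons sorted = CAC,CAU -> pick first = CAC
residue 3: Y codons sorted = UAC,UAU -> pick first = UAC
residue 4: G codons sorted = GGA,GGC,GGG,GGU -> pick first = GGA
residue 5: T codons sorted = ACA,ACC,ACG,ACU -> pick first = ACA
residue 6: T codons sorted = ACA,ACC,ACG,ACU -> pick first = ACA
terminator: stop codons sorted = UAA,UAG,UGA -> pick first = UAA

Answer: mRNA: AUGCACUACGGAACAACAUAA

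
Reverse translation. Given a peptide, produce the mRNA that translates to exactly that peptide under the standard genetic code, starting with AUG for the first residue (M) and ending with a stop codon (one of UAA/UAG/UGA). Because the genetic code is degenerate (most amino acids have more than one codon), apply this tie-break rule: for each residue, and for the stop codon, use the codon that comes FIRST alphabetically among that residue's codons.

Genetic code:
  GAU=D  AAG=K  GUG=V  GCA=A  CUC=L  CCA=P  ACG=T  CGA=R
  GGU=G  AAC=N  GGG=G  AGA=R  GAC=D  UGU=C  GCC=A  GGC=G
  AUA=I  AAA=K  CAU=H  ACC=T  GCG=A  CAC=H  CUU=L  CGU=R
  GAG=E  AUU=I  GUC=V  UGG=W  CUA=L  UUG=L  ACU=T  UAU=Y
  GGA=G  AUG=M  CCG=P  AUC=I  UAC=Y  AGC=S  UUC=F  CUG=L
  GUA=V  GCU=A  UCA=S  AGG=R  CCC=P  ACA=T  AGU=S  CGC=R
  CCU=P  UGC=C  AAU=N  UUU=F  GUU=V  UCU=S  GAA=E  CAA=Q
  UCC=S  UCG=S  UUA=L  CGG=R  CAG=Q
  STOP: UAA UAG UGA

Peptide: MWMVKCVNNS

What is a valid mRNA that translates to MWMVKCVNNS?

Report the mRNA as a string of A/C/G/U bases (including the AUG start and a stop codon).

Answer: mRNA: AUGUGGAUGGUAAAAUGCGUAAACAACAGCUAA

Derivation:
residue 1: M -> AUG (start codon)
residue 2: W -> UGG (only codon)
residue 3: M -> AUG (only codon)
residue 4: V codons sorted = GUA,GUC,GUG,GUU -> pick first = GUA
residue 5: K codons sorted = AAA,AAG -> pick first = AAA
residue 6: C codons sorted = UGC,UGU -> pick first = UGC
residue 7: V codons sorted = GUA,GUC,GUG,GUU -> pick first = GUA
residue 8: N codons sorted = AAC,AAU -> pick first = AAC
residue 9: N codons sorted = AAC,AAU -> pick first = AAC
residue 10: S codons sorted = AGC,AGU,UCA,UCC,UCG,UCU -> pick first = AGC
terminator: stop codons sorted = UAA,UAG,UGA -> pick first = UAA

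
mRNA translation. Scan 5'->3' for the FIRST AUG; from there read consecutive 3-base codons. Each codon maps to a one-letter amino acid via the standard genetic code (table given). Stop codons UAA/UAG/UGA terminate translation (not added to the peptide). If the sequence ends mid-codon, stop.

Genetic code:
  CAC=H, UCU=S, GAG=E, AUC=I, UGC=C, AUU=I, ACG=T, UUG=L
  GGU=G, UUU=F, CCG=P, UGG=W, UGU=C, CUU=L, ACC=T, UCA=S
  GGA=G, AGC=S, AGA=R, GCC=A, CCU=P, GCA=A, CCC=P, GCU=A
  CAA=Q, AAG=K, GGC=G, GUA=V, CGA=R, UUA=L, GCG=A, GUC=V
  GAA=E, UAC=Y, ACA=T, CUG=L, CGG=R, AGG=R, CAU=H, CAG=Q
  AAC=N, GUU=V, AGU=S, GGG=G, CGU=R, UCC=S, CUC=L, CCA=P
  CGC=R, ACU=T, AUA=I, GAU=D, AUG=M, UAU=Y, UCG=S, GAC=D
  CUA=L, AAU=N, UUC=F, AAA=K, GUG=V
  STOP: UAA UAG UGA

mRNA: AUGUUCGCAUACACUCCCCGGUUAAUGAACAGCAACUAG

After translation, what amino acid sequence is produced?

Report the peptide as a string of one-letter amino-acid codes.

start AUG at pos 0
pos 0: AUG -> M; peptide=M
pos 3: UUC -> F; peptide=MF
pos 6: GCA -> A; peptide=MFA
pos 9: UAC -> Y; peptide=MFAY
pos 12: ACU -> T; peptide=MFAYT
pos 15: CCC -> P; peptide=MFAYTP
pos 18: CGG -> R; peptide=MFAYTPR
pos 21: UUA -> L; peptide=MFAYTPRL
pos 24: AUG -> M; peptide=MFAYTPRLM
pos 27: AAC -> N; peptide=MFAYTPRLMN
pos 30: AGC -> S; peptide=MFAYTPRLMNS
pos 33: AAC -> N; peptide=MFAYTPRLMNSN
pos 36: UAG -> STOP

Answer: MFAYTPRLMNSN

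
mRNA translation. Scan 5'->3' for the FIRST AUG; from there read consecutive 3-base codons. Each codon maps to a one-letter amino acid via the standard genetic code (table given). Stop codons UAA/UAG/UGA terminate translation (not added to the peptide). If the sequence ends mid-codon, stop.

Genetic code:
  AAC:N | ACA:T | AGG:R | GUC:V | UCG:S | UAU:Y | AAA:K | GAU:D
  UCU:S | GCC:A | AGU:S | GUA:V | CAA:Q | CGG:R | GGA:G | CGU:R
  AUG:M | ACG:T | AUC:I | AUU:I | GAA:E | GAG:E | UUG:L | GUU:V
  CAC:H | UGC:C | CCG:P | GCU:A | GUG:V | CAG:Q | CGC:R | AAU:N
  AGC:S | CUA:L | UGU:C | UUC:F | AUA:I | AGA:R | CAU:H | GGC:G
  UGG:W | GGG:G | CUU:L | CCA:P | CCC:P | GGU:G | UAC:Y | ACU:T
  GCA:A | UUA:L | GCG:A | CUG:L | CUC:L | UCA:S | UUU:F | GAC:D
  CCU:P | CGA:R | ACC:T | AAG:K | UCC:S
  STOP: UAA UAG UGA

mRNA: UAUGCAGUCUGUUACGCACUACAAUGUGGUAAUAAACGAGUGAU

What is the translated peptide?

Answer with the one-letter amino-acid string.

Answer: MQSVTHYNVVINE

Derivation:
start AUG at pos 1
pos 1: AUG -> M; peptide=M
pos 4: CAG -> Q; peptide=MQ
pos 7: UCU -> S; peptide=MQS
pos 10: GUU -> V; peptide=MQSV
pos 13: ACG -> T; peptide=MQSVT
pos 16: CAC -> H; peptide=MQSVTH
pos 19: UAC -> Y; peptide=MQSVTHY
pos 22: AAU -> N; peptide=MQSVTHYN
pos 25: GUG -> V; peptide=MQSVTHYNV
pos 28: GUA -> V; peptide=MQSVTHYNVV
pos 31: AUA -> I; peptide=MQSVTHYNVVI
pos 34: AAC -> N; peptide=MQSVTHYNVVIN
pos 37: GAG -> E; peptide=MQSVTHYNVVINE
pos 40: UGA -> STOP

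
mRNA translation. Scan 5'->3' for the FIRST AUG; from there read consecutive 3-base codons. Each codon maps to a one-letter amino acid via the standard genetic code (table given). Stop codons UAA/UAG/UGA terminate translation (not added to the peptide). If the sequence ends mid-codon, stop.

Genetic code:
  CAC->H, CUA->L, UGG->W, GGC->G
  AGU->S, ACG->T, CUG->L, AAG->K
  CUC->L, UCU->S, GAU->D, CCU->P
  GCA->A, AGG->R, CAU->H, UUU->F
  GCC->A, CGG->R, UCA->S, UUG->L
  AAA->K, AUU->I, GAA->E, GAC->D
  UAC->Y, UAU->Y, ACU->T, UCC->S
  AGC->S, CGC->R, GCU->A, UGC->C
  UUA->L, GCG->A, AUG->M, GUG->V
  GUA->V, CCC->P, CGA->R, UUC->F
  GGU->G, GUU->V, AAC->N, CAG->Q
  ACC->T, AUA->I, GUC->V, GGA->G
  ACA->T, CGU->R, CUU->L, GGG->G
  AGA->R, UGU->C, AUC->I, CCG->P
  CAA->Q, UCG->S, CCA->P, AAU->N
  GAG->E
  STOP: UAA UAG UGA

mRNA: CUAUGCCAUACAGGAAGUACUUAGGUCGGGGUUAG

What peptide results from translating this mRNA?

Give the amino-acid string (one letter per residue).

Answer: MPYRKYLGRG

Derivation:
start AUG at pos 2
pos 2: AUG -> M; peptide=M
pos 5: CCA -> P; peptide=MP
pos 8: UAC -> Y; peptide=MPY
pos 11: AGG -> R; peptide=MPYR
pos 14: AAG -> K; peptide=MPYRK
pos 17: UAC -> Y; peptide=MPYRKY
pos 20: UUA -> L; peptide=MPYRKYL
pos 23: GGU -> G; peptide=MPYRKYLG
pos 26: CGG -> R; peptide=MPYRKYLGR
pos 29: GGU -> G; peptide=MPYRKYLGRG
pos 32: UAG -> STOP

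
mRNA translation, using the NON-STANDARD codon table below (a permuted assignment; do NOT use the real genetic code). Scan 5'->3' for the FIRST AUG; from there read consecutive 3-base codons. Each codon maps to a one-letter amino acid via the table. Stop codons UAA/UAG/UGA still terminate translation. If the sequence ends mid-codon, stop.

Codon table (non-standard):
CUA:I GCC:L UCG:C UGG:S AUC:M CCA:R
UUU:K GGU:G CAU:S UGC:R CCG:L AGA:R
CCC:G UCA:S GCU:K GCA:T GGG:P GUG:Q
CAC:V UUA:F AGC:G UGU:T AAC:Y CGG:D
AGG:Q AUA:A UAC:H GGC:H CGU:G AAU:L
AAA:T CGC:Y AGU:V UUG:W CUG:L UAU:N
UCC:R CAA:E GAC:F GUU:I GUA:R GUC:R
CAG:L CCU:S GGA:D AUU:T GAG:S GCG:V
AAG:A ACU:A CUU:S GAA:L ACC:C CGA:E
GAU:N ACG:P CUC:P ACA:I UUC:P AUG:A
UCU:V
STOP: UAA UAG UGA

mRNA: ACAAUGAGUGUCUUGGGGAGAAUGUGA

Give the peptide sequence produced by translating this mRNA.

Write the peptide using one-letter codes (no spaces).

Answer: AVRWPRA

Derivation:
start AUG at pos 3
pos 3: AUG -> A; peptide=A
pos 6: AGU -> V; peptide=AV
pos 9: GUC -> R; peptide=AVR
pos 12: UUG -> W; peptide=AVRW
pos 15: GGG -> P; peptide=AVRWP
pos 18: AGA -> R; peptide=AVRWPR
pos 21: AUG -> A; peptide=AVRWPRA
pos 24: UGA -> STOP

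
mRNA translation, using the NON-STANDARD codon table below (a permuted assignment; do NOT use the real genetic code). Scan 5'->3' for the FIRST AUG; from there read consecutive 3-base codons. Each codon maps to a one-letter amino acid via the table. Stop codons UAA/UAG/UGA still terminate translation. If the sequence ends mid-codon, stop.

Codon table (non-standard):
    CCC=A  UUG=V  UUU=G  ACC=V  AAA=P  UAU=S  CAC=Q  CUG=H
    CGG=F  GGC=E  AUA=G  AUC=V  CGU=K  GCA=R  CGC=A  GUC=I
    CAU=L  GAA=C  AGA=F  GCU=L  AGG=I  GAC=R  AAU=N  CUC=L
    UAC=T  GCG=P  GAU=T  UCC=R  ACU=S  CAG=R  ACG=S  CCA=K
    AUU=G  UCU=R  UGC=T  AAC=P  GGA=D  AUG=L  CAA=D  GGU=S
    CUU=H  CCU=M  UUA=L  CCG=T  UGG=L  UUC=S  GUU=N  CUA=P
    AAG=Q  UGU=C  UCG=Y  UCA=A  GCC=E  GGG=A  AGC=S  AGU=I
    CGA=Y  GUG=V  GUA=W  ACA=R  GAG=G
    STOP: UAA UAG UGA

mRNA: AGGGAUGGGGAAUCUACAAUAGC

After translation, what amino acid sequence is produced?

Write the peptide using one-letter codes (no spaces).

start AUG at pos 4
pos 4: AUG -> L; peptide=L
pos 7: GGG -> A; peptide=LA
pos 10: AAU -> N; peptide=LAN
pos 13: CUA -> P; peptide=LANP
pos 16: CAA -> D; peptide=LANPD
pos 19: UAG -> STOP

Answer: LANPD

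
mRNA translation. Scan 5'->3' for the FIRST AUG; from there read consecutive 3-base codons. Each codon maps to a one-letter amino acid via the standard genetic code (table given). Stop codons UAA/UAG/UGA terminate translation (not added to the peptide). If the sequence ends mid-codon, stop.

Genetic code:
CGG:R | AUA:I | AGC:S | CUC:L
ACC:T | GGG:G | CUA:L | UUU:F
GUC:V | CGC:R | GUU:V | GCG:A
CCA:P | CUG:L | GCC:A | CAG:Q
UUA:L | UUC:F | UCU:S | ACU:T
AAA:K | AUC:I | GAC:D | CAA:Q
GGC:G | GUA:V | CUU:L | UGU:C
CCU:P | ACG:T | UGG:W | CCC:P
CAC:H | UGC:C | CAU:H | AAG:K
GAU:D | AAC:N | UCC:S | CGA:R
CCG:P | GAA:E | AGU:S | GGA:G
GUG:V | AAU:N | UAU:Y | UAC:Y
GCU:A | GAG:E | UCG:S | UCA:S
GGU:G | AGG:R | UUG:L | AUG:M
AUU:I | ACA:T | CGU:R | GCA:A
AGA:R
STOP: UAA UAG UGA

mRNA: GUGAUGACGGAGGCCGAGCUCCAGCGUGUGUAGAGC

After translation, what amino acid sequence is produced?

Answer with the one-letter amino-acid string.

start AUG at pos 3
pos 3: AUG -> M; peptide=M
pos 6: ACG -> T; peptide=MT
pos 9: GAG -> E; peptide=MTE
pos 12: GCC -> A; peptide=MTEA
pos 15: GAG -> E; peptide=MTEAE
pos 18: CUC -> L; peptide=MTEAEL
pos 21: CAG -> Q; peptide=MTEAELQ
pos 24: CGU -> R; peptide=MTEAELQR
pos 27: GUG -> V; peptide=MTEAELQRV
pos 30: UAG -> STOP

Answer: MTEAELQRV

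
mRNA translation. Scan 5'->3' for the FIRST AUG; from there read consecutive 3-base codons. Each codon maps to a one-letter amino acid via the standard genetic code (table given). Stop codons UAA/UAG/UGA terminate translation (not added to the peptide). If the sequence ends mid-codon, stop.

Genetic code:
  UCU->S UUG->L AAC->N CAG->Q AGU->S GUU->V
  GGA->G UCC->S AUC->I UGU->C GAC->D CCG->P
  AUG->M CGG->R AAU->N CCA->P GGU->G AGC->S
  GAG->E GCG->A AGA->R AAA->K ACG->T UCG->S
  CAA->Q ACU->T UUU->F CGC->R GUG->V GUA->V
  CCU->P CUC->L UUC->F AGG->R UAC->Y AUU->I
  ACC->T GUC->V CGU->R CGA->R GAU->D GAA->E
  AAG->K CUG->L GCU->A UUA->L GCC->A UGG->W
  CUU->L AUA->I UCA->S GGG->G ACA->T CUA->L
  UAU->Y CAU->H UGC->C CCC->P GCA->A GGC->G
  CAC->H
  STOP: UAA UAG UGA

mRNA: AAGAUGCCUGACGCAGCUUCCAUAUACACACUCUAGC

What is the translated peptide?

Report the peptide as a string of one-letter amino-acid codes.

Answer: MPDAASIYTL

Derivation:
start AUG at pos 3
pos 3: AUG -> M; peptide=M
pos 6: CCU -> P; peptide=MP
pos 9: GAC -> D; peptide=MPD
pos 12: GCA -> A; peptide=MPDA
pos 15: GCU -> A; peptide=MPDAA
pos 18: UCC -> S; peptide=MPDAAS
pos 21: AUA -> I; peptide=MPDAASI
pos 24: UAC -> Y; peptide=MPDAASIY
pos 27: ACA -> T; peptide=MPDAASIYT
pos 30: CUC -> L; peptide=MPDAASIYTL
pos 33: UAG -> STOP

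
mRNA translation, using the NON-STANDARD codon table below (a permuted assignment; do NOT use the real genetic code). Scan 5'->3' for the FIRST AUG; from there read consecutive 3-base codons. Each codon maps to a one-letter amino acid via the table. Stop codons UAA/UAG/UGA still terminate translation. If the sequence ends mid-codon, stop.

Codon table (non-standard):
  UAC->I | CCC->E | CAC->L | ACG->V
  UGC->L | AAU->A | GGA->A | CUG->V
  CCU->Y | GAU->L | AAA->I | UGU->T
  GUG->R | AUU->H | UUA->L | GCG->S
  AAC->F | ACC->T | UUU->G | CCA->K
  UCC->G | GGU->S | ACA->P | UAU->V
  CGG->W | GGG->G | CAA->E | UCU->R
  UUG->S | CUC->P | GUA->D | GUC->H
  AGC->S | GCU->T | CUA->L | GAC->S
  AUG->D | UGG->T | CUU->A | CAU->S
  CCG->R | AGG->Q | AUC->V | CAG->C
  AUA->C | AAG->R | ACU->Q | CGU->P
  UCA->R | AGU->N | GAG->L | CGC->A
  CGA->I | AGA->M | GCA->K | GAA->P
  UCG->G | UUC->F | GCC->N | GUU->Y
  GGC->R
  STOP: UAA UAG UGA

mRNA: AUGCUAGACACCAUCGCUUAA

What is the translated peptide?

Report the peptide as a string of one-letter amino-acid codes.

start AUG at pos 0
pos 0: AUG -> D; peptide=D
pos 3: CUA -> L; peptide=DL
pos 6: GAC -> S; peptide=DLS
pos 9: ACC -> T; peptide=DLST
pos 12: AUC -> V; peptide=DLSTV
pos 15: GCU -> T; peptide=DLSTVT
pos 18: UAA -> STOP

Answer: DLSTVT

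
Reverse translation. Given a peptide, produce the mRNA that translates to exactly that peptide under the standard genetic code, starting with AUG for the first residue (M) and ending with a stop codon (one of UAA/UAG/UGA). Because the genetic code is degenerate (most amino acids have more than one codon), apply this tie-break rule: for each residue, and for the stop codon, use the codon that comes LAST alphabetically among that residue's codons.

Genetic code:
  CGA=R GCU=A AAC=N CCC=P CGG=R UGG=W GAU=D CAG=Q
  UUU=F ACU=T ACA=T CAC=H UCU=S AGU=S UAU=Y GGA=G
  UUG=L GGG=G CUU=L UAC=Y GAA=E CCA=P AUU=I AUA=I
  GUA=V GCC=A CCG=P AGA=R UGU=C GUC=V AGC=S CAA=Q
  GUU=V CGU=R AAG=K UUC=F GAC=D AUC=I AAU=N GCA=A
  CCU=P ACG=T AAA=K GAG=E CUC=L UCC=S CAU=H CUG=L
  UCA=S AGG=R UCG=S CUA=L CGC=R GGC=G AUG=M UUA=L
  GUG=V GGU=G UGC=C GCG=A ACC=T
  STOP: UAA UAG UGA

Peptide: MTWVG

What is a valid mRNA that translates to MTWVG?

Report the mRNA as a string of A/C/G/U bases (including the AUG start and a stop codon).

Answer: mRNA: AUGACUUGGGUUGGUUGA

Derivation:
residue 1: M -> AUG (start codon)
residue 2: T codons sorted = ACA,ACC,ACG,ACU -> pick last = ACU
residue 3: W -> UGG (only codon)
residue 4: V codons sorted = GUA,GUC,GUG,GUU -> pick last = GUU
residue 5: G codons sorted = GGA,GGC,GGG,GGU -> pick last = GGU
terminator: stop codons sorted = UAA,UAG,UGA -> pick last = UGA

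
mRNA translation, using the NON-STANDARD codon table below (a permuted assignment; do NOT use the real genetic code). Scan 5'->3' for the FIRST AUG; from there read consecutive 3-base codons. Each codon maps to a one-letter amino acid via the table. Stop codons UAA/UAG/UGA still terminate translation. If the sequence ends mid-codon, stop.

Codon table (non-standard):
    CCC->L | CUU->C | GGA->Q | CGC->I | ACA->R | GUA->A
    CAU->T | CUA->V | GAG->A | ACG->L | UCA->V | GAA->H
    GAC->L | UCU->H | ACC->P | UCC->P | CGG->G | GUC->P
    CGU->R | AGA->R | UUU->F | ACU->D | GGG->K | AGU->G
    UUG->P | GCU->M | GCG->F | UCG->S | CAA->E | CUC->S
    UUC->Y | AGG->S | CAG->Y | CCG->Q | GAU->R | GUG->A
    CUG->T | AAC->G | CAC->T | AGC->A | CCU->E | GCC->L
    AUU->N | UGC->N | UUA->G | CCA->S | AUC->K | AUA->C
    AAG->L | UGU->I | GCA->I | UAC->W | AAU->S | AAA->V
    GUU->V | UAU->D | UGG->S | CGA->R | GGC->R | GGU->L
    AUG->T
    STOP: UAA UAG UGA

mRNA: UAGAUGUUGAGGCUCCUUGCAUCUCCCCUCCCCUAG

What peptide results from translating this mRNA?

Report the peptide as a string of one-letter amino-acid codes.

Answer: TPSSCIHLSL

Derivation:
start AUG at pos 3
pos 3: AUG -> T; peptide=T
pos 6: UUG -> P; peptide=TP
pos 9: AGG -> S; peptide=TPS
pos 12: CUC -> S; peptide=TPSS
pos 15: CUU -> C; peptide=TPSSC
pos 18: GCA -> I; peptide=TPSSCI
pos 21: UCU -> H; peptide=TPSSCIH
pos 24: CCC -> L; peptide=TPSSCIHL
pos 27: CUC -> S; peptide=TPSSCIHLS
pos 30: CCC -> L; peptide=TPSSCIHLSL
pos 33: UAG -> STOP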